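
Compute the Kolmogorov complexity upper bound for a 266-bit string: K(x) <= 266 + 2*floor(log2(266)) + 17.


floor(log2(266)) = 8
2 * 8 = 16
K(x) <= 266 + 16 + 17 = 299

299


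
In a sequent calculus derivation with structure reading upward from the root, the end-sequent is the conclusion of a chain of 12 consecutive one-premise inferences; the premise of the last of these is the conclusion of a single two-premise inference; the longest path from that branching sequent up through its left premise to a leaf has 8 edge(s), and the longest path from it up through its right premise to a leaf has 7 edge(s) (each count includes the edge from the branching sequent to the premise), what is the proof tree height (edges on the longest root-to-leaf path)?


Longest path through the left premise: 8 edges (measured from the branching sequent)
Longest path through the right premise: 7 edges
Height of the subtree rooted at the branching sequent: max(8, 7) = 8
The branching sequent sits 12 edges above the root (the chain of one-premise inferences), so height = 8 + 12 = 20

20


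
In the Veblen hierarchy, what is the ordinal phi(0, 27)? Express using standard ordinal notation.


phi(0, 27):
phi(0, beta) = omega^beta by definition.
phi(0, 27) = omega^27

omega^27


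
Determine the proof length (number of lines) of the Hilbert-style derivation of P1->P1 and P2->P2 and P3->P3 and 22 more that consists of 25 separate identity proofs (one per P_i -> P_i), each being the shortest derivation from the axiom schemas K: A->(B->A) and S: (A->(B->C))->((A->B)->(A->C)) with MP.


The shortest proof of A->A from K and S in the Hilbert calculus has exactly 5 lines:
(1) K instance A->((A->A)->A), (2) S instance, (3) MP on 1,2, (4) K instance A->(A->A), (5) MP on 3,4.
For 25 independent identities: 25 * 5 = 125 lines total.

125


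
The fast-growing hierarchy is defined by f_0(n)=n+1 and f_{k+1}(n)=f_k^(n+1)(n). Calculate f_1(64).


f_1(64) = f_0^65(64)
f_0 adds 1 each time, applied 65 times.
f_1(64) = 64 + 65 = 129

129


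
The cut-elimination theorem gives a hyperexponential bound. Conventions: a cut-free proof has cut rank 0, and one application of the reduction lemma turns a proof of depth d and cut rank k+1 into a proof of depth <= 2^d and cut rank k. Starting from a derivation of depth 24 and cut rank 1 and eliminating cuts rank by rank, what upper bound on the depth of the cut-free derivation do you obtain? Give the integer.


Each rank reduction sends depth d to at most 2^d; cut rank r needs r reductions.
2_0(24) = 24
2_1(24) = 2^24 = 16777216
Cut-free depth bound = 16777216

16777216


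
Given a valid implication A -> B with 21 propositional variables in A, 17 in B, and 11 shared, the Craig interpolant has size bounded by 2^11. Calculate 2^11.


Shared atoms = 11
Craig interpolant size bound = 2^11
= 2048

2048


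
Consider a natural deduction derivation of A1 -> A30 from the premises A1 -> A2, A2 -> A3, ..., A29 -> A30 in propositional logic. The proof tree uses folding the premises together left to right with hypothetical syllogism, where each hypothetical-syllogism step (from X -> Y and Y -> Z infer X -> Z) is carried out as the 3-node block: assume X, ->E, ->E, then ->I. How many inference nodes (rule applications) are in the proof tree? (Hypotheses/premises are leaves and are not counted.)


There are 29 premises in the chain. The first HS step combines premises 1 and 2; each further premise needs one more HS step.
So 29 premises require 29 - 1 = 28 hypothetical-syllogism steps.
Each HS step uses 3 inference nodes (->E, ->E, ->I).
28 * 3 = 84 total inference nodes.

84


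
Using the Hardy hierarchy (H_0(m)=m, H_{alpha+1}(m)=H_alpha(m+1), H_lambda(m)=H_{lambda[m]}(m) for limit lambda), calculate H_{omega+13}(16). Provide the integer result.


H_{omega+13}(16):
Unwind the 13 successor steps: H_{omega+13}(16) = H_omega(16+13) = H_omega(29).
H_omega(m) = H_m(m) = m + m = 2m.
Result = 2 * 29 = 58

58


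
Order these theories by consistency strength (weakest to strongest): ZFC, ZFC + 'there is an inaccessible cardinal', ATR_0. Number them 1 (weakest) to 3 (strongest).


Ordering by consistency strength:
1. ATR_0
2. ZFC
3. ZFC + 'there is an inaccessible cardinal'


ZFC=2, ZFC + 'there is an inaccessible cardinal'=3, ATR_0=1


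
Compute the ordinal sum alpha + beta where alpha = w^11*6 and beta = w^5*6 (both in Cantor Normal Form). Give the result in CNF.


Ordinal addition w^11*6 + w^5*6:
Leading exponent of alpha (11) > leading exponent of beta (5).
Since alpha's term has higher exponent than beta's leading term,
the sum is simply alpha followed by beta.
Result = w^11*6 + w^5*6

w^11*6 + w^5*6


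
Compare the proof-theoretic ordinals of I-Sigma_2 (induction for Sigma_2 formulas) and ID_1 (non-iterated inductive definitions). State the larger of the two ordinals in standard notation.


Proof-theoretic ordinal of I-Sigma_2 (induction for Sigma_2 formulas): omega^(omega^omega)
Proof-theoretic ordinal of ID_1 (non-iterated inductive definitions): psi_0(epsilon_{Omega+1})
Comparing: omega^(omega^omega) < psi_0(epsilon_{Omega+1}).
The larger ordinal is psi_0(epsilon_{Omega+1}) (from ID_1 (non-iterated inductive definitions)).

psi_0(epsilon_{Omega+1})


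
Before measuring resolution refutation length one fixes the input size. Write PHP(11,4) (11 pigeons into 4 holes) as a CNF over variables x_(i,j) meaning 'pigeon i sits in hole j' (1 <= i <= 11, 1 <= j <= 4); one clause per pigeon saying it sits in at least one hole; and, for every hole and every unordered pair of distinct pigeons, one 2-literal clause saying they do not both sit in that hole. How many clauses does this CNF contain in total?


PHP(11,4): 11 pigeons, 4 holes, 11*4 = 44 variables.
- pigeon clauses: one per pigeon -> 11 clauses
- hole clauses: 4 holes * C(11,2) = 4 * 55 -> 220 clauses
Total clauses = 11 + 220 = 231

231


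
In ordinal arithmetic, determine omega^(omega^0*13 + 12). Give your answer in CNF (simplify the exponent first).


omega^(omega^0*13 + 12):
omega^0 = 1, so the exponent is 13 + 12 = 25 (finite ordinal addition).
Result = omega^25, already a single CNF term.

omega^25


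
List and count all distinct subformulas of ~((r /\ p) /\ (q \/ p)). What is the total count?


Formula: ~((r /\ p) /\ (q \/ p))
Subformulas found:
  1. q
  2. r
  3. p
  4. (q \/ p)
  5. (r /\ p)
  6. ((r /\ p) /\ (q \/ p))
  7. ~((r /\ p) /\ (q \/ p))
Total distinct subformulas = 7

7


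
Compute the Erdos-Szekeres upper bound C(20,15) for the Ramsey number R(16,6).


R(16,6) <= C(16+6-2, 16-1) = C(20, 15)
C(20, 15) = 20! / (15! * 5!)
= 15504

15504


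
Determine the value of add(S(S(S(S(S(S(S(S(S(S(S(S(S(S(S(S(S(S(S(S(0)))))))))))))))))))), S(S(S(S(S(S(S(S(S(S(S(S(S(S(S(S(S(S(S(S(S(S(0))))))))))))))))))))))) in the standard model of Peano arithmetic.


add(S^20(0), S^22(0)):
S^20(0) = 20
S^22(0) = 22
20 + 22 = 42

42


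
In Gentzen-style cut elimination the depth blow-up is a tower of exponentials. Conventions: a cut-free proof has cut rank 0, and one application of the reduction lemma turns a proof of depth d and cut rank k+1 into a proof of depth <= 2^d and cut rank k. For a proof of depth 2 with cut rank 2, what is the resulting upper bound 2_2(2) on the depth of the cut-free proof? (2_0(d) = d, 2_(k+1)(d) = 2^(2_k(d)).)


Each rank reduction sends depth d to at most 2^d; cut rank r needs r reductions.
2_0(2) = 2
2_1(2) = 2^2 = 4
2_2(2) = 2^4 = 16
Cut-free depth bound = 16

16


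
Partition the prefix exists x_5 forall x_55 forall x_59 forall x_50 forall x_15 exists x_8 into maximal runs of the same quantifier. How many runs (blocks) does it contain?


Alternations = 2.
Blocks = alternations + 1 = 3

3


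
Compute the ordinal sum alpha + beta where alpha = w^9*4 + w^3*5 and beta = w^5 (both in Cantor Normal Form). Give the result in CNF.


Ordinal addition (w^9*4 + w^3*5) + w^5:
alpha's leading term has exponent 9 > beta's exponent 5, so it survives.
alpha's tail term has exponent 3 < beta's exponent 5, so it is absorbed by beta.
In ordinal addition, any term followed by a strictly larger-exponent term is absorbed.
Result = w^9*4 + w^5

w^9*4 + w^5


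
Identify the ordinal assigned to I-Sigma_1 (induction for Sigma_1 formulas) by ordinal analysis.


The proof-theoretic ordinal of I-Sigma_1 (induction for Sigma_1 formulas) is a standard result in ordinal analysis.
This ordinal is the supremum of order types of primitive recursive well-orderings
that the theory can prove to be well-ordered.
For I-Sigma_1 (induction for Sigma_1 formulas), the proof-theoretic ordinal is omega^omega.

omega^omega


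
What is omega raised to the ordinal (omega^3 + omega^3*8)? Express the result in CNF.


omega^(omega^3 + omega^3*8):
Both terms of the exponent have the same exponent 3, so they merge: omega^3 + omega^3*8 = omega^3*(1+8) = omega^3*9.
omega raised to a CNF ordinal is a single CNF term: Result = omega^(omega^3*9)

omega^(omega^3*9)


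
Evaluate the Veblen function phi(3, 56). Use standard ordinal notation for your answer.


phi(3, 56):
phi(3, beta) = eta_beta (the beta-th eta number, fixed point of zeta).
phi(3, 56) = eta_56

eta_56


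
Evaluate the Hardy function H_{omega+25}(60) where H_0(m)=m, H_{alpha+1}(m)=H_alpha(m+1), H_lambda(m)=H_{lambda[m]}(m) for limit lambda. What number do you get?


H_{omega+25}(60):
Unwind the 25 successor steps: H_{omega+25}(60) = H_omega(60+25) = H_omega(85).
H_omega(m) = H_m(m) = m + m = 2m.
Result = 2 * 85 = 170

170


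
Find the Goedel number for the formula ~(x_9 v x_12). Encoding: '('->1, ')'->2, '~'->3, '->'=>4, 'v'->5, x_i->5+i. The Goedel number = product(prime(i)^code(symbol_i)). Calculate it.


Formula: ~(x_9 v x_12)
Symbol codes: [3, 1, 14, 5, 17, 2]
Primes: [2, 3, 5, 7, 11, 13]
p_1^3 = 2^3 = 8
p_2^1 = 3^1 = 3
p_3^14 = 5^14 = 6103515625
p_4^5 = 7^5 = 16807
p_5^17 = 11^17 = 505447028499293771
p_6^2 = 13^2 = 169
Product = 210302218820787530149554638671875000

210302218820787530149554638671875000


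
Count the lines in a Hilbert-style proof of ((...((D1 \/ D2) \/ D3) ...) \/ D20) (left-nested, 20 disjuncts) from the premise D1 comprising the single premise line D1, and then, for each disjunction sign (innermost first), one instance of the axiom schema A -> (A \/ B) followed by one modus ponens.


Building the left-nested 20-ary disjunction from D1:
- 1 premise line (D1)
- 20 disjuncts means 19 disjunction signs; each needs 1 axiom instance + 1 MP = 2 lines: 2 * 19 = 38
Total = 1 + 38 = 39 lines.

39


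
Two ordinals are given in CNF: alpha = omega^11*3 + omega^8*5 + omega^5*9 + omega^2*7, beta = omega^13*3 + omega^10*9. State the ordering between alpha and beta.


Compare term by term from highest exponent:
alpha = omega^11*3 + omega^8*5 + omega^5*9 + omega^2*7
beta = omega^13*3 + omega^10*9
Term 1: alpha has omega^11*3, beta has omega^13*3
Term 2: alpha has omega^8*5, beta has omega^10*9
Term 3: alpha has omega^5*9, beta has omega^0*0
Term 4: alpha has omega^2*7, beta has omega^0*0
Result: alpha < beta

alpha < beta


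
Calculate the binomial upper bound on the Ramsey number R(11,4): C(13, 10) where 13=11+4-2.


R(11,4) <= C(11+4-2, 11-1) = C(13, 10)
C(13, 10) = 13! / (10! * 3!)
= 286

286


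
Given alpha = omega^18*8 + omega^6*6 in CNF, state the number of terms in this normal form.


CNF: omega^18*8 + omega^6*6
Count the summands separated by '+':
  term 1: omega^18*8
  term 2: omega^6*6
Total terms = 2

2


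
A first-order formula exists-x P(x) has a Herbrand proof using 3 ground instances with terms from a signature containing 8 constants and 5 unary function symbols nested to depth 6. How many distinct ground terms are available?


Herbrand terms by depth:
Depth 0: 8 constants
Depth 1: 40 new terms (running total: 48)
Depth 2: 200 new terms (running total: 248)
Depth 3: 1000 new terms (running total: 1248)
Depth 4: 5000 new terms (running total: 6248)
Depth 5: 25000 new terms (running total: 31248)
Depth 6: 125000 new terms (running total: 156248)
Total distinct ground terms = 156248

156248


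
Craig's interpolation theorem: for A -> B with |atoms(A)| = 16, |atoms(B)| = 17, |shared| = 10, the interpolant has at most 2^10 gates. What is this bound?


Shared atoms = 10
Craig interpolant size bound = 2^10
= 1024

1024


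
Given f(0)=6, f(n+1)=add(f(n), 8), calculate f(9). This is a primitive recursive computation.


f(0) = 6
f(1) = add(f(0), 8) = add(6, 8) = 14
f(2) = add(f(1), 8) = add(14, 8) = 22
f(3) = add(f(2), 8) = add(22, 8) = 30
f(4) = add(f(3), 8) = add(30, 8) = 38
f(5) = add(f(4), 8) = add(38, 8) = 46
f(6) = add(f(5), 8) = add(46, 8) = 54
f(7) = add(f(6), 8) = add(54, 8) = 62
f(8) = add(f(7), 8) = add(62, 8) = 70
f(9) = add(f(8), 8) = add(70, 8) = 78


78


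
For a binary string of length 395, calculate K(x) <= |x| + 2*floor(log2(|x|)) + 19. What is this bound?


floor(log2(395)) = 8
2 * 8 = 16
K(x) <= 395 + 16 + 19 = 430

430


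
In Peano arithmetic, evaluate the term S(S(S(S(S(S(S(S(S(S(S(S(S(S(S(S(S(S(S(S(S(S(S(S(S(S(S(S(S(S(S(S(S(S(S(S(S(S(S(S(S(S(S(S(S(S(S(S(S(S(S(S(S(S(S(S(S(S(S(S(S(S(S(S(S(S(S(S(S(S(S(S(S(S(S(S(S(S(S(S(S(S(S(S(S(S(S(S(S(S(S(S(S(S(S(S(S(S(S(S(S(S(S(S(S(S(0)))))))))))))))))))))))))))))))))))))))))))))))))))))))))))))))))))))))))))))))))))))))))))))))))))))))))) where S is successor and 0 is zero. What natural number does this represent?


Counting successors applied to 0:
106 applications of S to 0 = 106

106


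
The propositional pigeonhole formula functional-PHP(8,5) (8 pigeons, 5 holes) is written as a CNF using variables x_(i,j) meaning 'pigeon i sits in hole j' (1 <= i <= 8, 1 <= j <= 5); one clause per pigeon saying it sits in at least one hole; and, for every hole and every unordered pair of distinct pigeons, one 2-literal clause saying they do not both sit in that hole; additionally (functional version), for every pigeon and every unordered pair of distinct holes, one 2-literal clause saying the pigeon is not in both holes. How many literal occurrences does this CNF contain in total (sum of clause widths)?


functional-PHP(8,5): 8 pigeons, 5 holes, 8*5 = 40 variables.
- pigeon clauses: one per pigeon -> 8 clauses of width 5 -> 40 literals
- hole clauses: 5 holes * C(8,2) = 5 * 28 -> 140 clauses of width 2 -> 280 literals
- functional clauses: 8 pigeons * C(5,2) = 8 * 10 -> 80 clauses of width 2 -> 160 literals
Total literal occurrences = 40 + 280 + 160 = 480

480


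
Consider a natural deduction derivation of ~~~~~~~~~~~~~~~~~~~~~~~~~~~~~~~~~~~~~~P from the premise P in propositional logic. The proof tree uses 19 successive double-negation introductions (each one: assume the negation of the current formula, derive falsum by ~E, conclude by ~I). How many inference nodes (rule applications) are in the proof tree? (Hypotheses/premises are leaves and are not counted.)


Each double-negation introduction (from C infer ~~C) uses 2 inference nodes: one ~E (C and ~C give falsum) and one ~I (discharge ~C).
19 double negations = 19 * 2 = 38 inference nodes.

38


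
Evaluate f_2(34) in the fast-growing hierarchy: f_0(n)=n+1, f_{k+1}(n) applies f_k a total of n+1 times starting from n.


f_2(34) = f_1^35(34)
f_1(m) = 2m + 1.
Iterating: f_1^k(n) = 2^k*(n+1) - 1.
f_2(34) = 2^35*(34+1) - 1 = 34359738368*35 - 1 = 1202590842879

1202590842879


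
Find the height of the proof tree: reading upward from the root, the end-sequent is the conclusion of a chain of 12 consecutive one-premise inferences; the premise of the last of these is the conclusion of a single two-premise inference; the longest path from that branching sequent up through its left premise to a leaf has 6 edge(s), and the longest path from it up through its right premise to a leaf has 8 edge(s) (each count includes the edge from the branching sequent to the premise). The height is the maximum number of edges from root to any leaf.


Longest path through the left premise: 6 edges (measured from the branching sequent)
Longest path through the right premise: 8 edges
Height of the subtree rooted at the branching sequent: max(6, 8) = 8
The branching sequent sits 12 edges above the root (the chain of one-premise inferences), so height = 8 + 12 = 20

20


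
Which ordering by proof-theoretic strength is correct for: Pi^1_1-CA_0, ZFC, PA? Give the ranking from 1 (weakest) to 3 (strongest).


Ordering by consistency strength:
1. PA
2. Pi^1_1-CA_0
3. ZFC


Pi^1_1-CA_0=2, ZFC=3, PA=1


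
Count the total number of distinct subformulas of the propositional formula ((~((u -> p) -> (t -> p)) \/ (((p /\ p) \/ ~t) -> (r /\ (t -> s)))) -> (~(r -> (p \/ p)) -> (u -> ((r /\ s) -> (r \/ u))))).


Formula: ((~((u -> p) -> (t -> p)) \/ (((p /\ p) \/ ~t) -> (r /\ (t -> s)))) -> (~(r -> (p \/ p)) -> (u -> ((r /\ s) -> (r \/ u)))))
Subformulas found:
  1. r
  2. u
  3. s
  4. t
  5. p
  6. ~t
  7. (p \/ p)
  8. (u -> p)
  9. (t -> s)
  10. (r \/ u)
  11. (r /\ s)
  12. (p /\ p)
  13. (t -> p)
  14. (r /\ (t -> s))
  15. (r -> (p \/ p))
  16. ~(r -> (p \/ p))
  17. ((p /\ p) \/ ~t)
  18. ((u -> p) -> (t -> p))
  19. ((r /\ s) -> (r \/ u))
  20. ~((u -> p) -> (t -> p))
  21. (u -> ((r /\ s) -> (r \/ u)))
  22. (((p /\ p) \/ ~t) -> (r /\ (t -> s)))
  23. (~(r -> (p \/ p)) -> (u -> ((r /\ s) -> (r \/ u))))
  24. (~((u -> p) -> (t -> p)) \/ (((p /\ p) \/ ~t) -> (r /\ (t -> s))))
  25. ((~((u -> p) -> (t -> p)) \/ (((p /\ p) \/ ~t) -> (r /\ (t -> s)))) -> (~(r -> (p \/ p)) -> (u -> ((r /\ s) -> (r \/ u)))))
Total distinct subformulas = 25

25


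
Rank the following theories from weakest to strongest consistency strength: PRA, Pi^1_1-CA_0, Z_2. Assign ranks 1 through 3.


Ordering by consistency strength:
1. PRA
2. Pi^1_1-CA_0
3. Z_2


PRA=1, Pi^1_1-CA_0=2, Z_2=3


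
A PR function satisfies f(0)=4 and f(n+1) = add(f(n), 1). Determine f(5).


f(0) = 4
f(1) = add(f(0), 1) = add(4, 1) = 5
f(2) = add(f(1), 1) = add(5, 1) = 6
f(3) = add(f(2), 1) = add(6, 1) = 7
f(4) = add(f(3), 1) = add(7, 1) = 8
f(5) = add(f(4), 1) = add(8, 1) = 9


9


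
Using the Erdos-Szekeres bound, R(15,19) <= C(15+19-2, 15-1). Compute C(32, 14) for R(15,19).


R(15,19) <= C(15+19-2, 15-1) = C(32, 14)
C(32, 14) = 32! / (14! * 18!)
= 471435600

471435600


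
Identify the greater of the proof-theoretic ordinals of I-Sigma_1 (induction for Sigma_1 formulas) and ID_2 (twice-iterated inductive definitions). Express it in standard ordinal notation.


Proof-theoretic ordinal of I-Sigma_1 (induction for Sigma_1 formulas): omega^omega
Proof-theoretic ordinal of ID_2 (twice-iterated inductive definitions): psi_0(epsilon_{Omega_2+1})
Comparing: omega^omega < psi_0(epsilon_{Omega_2+1}).
The larger ordinal is psi_0(epsilon_{Omega_2+1}) (from ID_2 (twice-iterated inductive definitions)).

psi_0(epsilon_{Omega_2+1})


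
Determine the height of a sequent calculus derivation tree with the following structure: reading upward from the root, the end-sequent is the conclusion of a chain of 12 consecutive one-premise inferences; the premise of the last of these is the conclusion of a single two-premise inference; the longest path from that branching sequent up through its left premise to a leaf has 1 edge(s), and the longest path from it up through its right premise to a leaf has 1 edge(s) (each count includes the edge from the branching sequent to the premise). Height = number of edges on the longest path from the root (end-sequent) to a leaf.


Longest path through the left premise: 1 edges (measured from the branching sequent)
Longest path through the right premise: 1 edges
Height of the subtree rooted at the branching sequent: max(1, 1) = 1
The branching sequent sits 12 edges above the root (the chain of one-premise inferences), so height = 1 + 12 = 13

13


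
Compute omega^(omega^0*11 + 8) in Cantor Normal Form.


omega^(omega^0*11 + 8):
omega^0 = 1, so the exponent is 11 + 8 = 19 (finite ordinal addition).
Result = omega^19, already a single CNF term.

omega^19


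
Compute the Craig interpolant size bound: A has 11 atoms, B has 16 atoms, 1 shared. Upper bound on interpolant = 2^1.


Shared atoms = 1
Craig interpolant size bound = 2^1
= 2

2


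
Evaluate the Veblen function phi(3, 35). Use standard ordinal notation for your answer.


phi(3, 35):
phi(3, beta) = eta_beta (the beta-th eta number, fixed point of zeta).
phi(3, 35) = eta_35

eta_35


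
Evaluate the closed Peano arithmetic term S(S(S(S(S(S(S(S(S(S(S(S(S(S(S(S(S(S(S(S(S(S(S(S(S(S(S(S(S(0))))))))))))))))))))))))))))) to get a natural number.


Counting successors applied to 0:
29 applications of S to 0 = 29

29


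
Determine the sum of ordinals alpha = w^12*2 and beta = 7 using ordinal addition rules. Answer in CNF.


Ordinal addition w^12*2 + 7:
Leading exponent of alpha (12) > leading exponent of beta (0).
Since alpha's term has higher exponent than beta's leading term,
the sum is simply alpha followed by beta.
Result = w^12*2 + 7

w^12*2 + 7


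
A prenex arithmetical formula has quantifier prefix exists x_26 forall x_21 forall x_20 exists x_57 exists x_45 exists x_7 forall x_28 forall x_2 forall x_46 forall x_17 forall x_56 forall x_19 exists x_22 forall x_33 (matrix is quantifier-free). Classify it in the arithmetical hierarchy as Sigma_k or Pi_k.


Leading quantifier is exists, so the class is Sigma.
Number of quantifier blocks = alternations + 1 = 5 + 1 = 6.
Classification: Sigma_6

Sigma_6


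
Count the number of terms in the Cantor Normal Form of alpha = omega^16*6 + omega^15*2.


CNF: omega^16*6 + omega^15*2
Count the summands separated by '+':
  term 1: omega^16*6
  term 2: omega^15*2
Total terms = 2

2


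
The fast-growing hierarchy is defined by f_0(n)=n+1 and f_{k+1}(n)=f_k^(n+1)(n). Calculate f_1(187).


f_1(187) = f_0^188(187)
f_0 adds 1 each time, applied 188 times.
f_1(187) = 187 + 188 = 375

375


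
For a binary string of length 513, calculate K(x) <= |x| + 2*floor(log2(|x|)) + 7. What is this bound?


floor(log2(513)) = 9
2 * 9 = 18
K(x) <= 513 + 18 + 7 = 538

538


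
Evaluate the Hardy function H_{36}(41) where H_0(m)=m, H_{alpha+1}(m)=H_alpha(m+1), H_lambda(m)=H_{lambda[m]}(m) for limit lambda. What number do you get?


H_36(41):
For finite ordinals k, H_k(n) = n + k (each successor step adds 1).
H_36(41) = 41 + 36 = 77

77


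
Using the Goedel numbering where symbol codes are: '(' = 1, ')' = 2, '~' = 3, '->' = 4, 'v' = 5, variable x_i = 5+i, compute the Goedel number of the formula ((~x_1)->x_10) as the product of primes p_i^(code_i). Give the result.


Formula: ((~x_1)->x_10)
Symbol codes: [1, 1, 3, 6, 2, 4, 15, 2]
Primes: [2, 3, 5, 7, 11, 13, 17, 19]
p_1^1 = 2^1 = 2
p_2^1 = 3^1 = 3
p_3^3 = 5^3 = 125
p_4^6 = 7^6 = 117649
p_5^2 = 11^2 = 121
p_6^4 = 13^4 = 28561
p_7^15 = 17^15 = 2862423051509815793
p_8^2 = 19^2 = 361
Product = 315100654751542238835139869688452750

315100654751542238835139869688452750


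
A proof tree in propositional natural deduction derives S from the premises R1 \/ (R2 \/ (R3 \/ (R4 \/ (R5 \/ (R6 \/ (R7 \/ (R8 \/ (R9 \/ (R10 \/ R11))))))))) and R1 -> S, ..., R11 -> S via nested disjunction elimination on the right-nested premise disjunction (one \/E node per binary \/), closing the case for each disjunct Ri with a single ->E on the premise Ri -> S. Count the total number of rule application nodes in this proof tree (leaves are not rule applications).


The premise R1 \/ (R2 \/ (R3 \/ (R4 \/ (R5 \/ (R6 \/ (R7 \/ (R8 \/ (R9 \/ (R10 \/ R11))))))))) contains 11 disjuncts, hence 10 binary \/ connectives.
- Each binary \/ is eliminated once: 10 \/E nodes.
- Each of the 11 cases Ri derives S by one ->E with Ri -> S: 11 ->E nodes.
Total = 10 + 11 = 21

21


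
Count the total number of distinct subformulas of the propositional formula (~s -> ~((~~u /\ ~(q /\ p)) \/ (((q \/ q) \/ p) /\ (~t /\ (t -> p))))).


Formula: (~s -> ~((~~u /\ ~(q /\ p)) \/ (((q \/ q) \/ p) /\ (~t /\ (t -> p)))))
Subformulas found:
  1. q
  2. u
  3. s
  4. t
  5. p
  6. ~t
  7. ~u
  8. ~s
  9. ~~u
  10. (q /\ p)
  11. (q \/ q)
  12. (t -> p)
  13. ~(q /\ p)
  14. ((q \/ q) \/ p)
  15. (~t /\ (t -> p))
  16. (~~u /\ ~(q /\ p))
  17. (((q \/ q) \/ p) /\ (~t /\ (t -> p)))
  18. ((~~u /\ ~(q /\ p)) \/ (((q \/ q) \/ p) /\ (~t /\ (t -> p))))
  19. ~((~~u /\ ~(q /\ p)) \/ (((q \/ q) \/ p) /\ (~t /\ (t -> p))))
  20. (~s -> ~((~~u /\ ~(q /\ p)) \/ (((q \/ q) \/ p) /\ (~t /\ (t -> p)))))
Total distinct subformulas = 20

20


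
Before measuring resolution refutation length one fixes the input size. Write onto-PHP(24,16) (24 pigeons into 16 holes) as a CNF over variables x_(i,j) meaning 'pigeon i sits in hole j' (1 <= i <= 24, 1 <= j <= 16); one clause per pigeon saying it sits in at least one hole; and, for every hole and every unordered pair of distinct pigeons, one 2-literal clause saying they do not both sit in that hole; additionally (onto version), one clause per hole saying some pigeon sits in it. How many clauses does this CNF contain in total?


onto-PHP(24,16): 24 pigeons, 16 holes, 24*16 = 384 variables.
- pigeon clauses: one per pigeon -> 24 clauses
- hole clauses: 16 holes * C(24,2) = 16 * 276 -> 4416 clauses
- onto clauses: one per hole -> 16 clauses
Total clauses = 24 + 4416 + 16 = 4456

4456


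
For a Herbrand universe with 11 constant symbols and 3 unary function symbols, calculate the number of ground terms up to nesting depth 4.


Herbrand terms by depth:
Depth 0: 11 constants
Depth 1: 33 new terms (running total: 44)
Depth 2: 99 new terms (running total: 143)
Depth 3: 297 new terms (running total: 440)
Depth 4: 891 new terms (running total: 1331)
Total distinct ground terms = 1331

1331


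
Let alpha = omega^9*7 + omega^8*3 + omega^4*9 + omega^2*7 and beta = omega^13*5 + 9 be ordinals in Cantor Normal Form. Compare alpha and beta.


Compare term by term from highest exponent:
alpha = omega^9*7 + omega^8*3 + omega^4*9 + omega^2*7
beta = omega^13*5 + 9
Term 1: alpha has omega^9*7, beta has omega^13*5
Term 2: alpha has omega^8*3, beta has omega^0*9
Term 3: alpha has omega^4*9, beta has omega^0*0
Term 4: alpha has omega^2*7, beta has omega^0*0
Result: alpha < beta

alpha < beta


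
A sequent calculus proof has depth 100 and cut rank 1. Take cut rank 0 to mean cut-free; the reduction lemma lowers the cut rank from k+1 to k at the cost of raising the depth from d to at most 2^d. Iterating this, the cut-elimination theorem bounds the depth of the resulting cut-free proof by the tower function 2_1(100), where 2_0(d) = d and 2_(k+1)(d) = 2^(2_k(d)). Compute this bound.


Each rank reduction sends depth d to at most 2^d; cut rank r needs r reductions.
2_0(100) = 100
2_1(100) = 2^100 = 1267650600228229401496703205376
Cut-free depth bound = 1267650600228229401496703205376

1267650600228229401496703205376


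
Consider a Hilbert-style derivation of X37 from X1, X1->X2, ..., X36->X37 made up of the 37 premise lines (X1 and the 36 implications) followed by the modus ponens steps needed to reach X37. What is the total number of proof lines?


We have 37 premise lines: X1 and 36 implications.
Each implication is detached once by MP, giving 36 MP lines.
37 premise lines + 36 MP lines = 73 total lines.

73


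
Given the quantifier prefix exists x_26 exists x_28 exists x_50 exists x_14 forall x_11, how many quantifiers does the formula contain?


Quantifier prefix has 5 quantifier symbols.
Quantifier depth = 5

5


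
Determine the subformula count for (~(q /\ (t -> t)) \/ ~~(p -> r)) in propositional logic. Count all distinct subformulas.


Formula: (~(q /\ (t -> t)) \/ ~~(p -> r))
Subformulas found:
  1. q
  2. r
  3. t
  4. p
  5. (t -> t)
  6. (p -> r)
  7. ~(p -> r)
  8. ~~(p -> r)
  9. (q /\ (t -> t))
  10. ~(q /\ (t -> t))
  11. (~(q /\ (t -> t)) \/ ~~(p -> r))
Total distinct subformulas = 11

11


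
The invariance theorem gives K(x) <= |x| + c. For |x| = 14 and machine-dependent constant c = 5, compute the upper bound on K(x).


K(x) <= |x| + c = 14 + 5 = 19

19


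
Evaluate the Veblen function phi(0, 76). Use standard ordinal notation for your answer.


phi(0, 76):
phi(0, beta) = omega^beta by definition.
phi(0, 76) = omega^76

omega^76


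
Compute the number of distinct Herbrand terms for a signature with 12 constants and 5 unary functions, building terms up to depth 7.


Herbrand terms by depth:
Depth 0: 12 constants
Depth 1: 60 new terms (running total: 72)
Depth 2: 300 new terms (running total: 372)
Depth 3: 1500 new terms (running total: 1872)
Depth 4: 7500 new terms (running total: 9372)
Depth 5: 37500 new terms (running total: 46872)
Depth 6: 187500 new terms (running total: 234372)
Depth 7: 937500 new terms (running total: 1171872)
Total distinct ground terms = 1171872

1171872


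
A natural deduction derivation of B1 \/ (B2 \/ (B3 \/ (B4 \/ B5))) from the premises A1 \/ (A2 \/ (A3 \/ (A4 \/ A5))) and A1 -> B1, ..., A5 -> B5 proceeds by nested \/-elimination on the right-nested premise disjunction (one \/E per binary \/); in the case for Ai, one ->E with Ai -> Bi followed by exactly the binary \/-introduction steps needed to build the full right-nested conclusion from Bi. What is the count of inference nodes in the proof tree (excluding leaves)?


Constructive dilemma with 5 branches, all disjunctions right-nested:
- \/E: the premise has 4 binary \/, each eliminated once: 4 nodes.
- ->E: one per case (Ai with Ai -> Bi gives Bi): 5 nodes.
- \/I: in case i < n, Bi needs 1 step to form Bi \/ (B(i+1) \/ ...) and then i-1 steps to prepend B(i-1), ..., B1, i.e. i steps; in case i = n, B5 needs 4 prepend steps.
  \/I total = (1 + 2 + ... + 4) + 4 = 10 + 4 = 14 nodes.
Total = 4 + 5 + 14 = 23

23


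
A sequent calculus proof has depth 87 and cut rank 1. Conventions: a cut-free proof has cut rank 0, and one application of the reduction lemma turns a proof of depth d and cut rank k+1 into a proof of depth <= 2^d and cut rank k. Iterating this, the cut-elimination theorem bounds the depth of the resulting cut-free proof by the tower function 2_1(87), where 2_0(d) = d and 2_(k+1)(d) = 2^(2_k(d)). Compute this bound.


Each rank reduction sends depth d to at most 2^d; cut rank r needs r reductions.
2_0(87) = 87
2_1(87) = 2^87 = 154742504910672534362390528
Cut-free depth bound = 154742504910672534362390528

154742504910672534362390528


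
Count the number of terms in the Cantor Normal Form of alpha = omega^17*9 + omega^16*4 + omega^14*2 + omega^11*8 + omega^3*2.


CNF: omega^17*9 + omega^16*4 + omega^14*2 + omega^11*8 + omega^3*2
Count the summands separated by '+':
  term 1: omega^17*9
  term 2: omega^16*4
  term 3: omega^14*2
  term 4: omega^11*8
  term 5: omega^3*2
Total terms = 5

5


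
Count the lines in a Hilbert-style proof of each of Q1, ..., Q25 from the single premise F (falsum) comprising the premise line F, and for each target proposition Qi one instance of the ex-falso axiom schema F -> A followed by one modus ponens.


Ex falso, line by line:
- 1 premise line (F)
- 25 targets, each needing 1 axiom instance (F -> Qi) + 1 MP = 2 lines: 2 * 25 = 50
Total = 1 + 50 = 51 lines.

51


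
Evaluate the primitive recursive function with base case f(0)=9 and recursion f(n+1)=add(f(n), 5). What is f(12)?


f(0) = 9
f(1) = add(f(0), 5) = add(9, 5) = 14
f(2) = add(f(1), 5) = add(14, 5) = 19
f(3) = add(f(2), 5) = add(19, 5) = 24
f(4) = add(f(3), 5) = add(24, 5) = 29
f(5) = add(f(4), 5) = add(29, 5) = 34
f(6) = add(f(5), 5) = add(34, 5) = 39
f(7) = add(f(6), 5) = add(39, 5) = 44
f(8) = add(f(7), 5) = add(44, 5) = 49
f(9) = add(f(8), 5) = add(49, 5) = 54
f(10) = add(f(9), 5) = add(54, 5) = 59
f(11) = add(f(10), 5) = add(59, 5) = 64
f(12) = add(f(11), 5) = add(64, 5) = 69


69


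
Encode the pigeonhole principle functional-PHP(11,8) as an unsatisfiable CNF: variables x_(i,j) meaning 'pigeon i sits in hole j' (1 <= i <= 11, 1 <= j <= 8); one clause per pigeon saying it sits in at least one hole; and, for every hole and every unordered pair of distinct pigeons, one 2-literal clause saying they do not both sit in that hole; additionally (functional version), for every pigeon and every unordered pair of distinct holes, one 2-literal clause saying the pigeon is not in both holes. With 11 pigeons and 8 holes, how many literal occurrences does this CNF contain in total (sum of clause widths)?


functional-PHP(11,8): 11 pigeons, 8 holes, 11*8 = 88 variables.
- pigeon clauses: one per pigeon -> 11 clauses of width 8 -> 88 literals
- hole clauses: 8 holes * C(11,2) = 8 * 55 -> 440 clauses of width 2 -> 880 literals
- functional clauses: 11 pigeons * C(8,2) = 11 * 28 -> 308 clauses of width 2 -> 616 literals
Total literal occurrences = 88 + 880 + 616 = 1584

1584


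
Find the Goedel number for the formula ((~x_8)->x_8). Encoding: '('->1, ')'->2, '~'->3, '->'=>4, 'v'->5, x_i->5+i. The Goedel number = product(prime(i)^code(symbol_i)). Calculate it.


Formula: ((~x_8)->x_8)
Symbol codes: [1, 1, 3, 13, 2, 4, 13, 2]
Primes: [2, 3, 5, 7, 11, 13, 17, 19]
p_1^1 = 2^1 = 2
p_2^1 = 3^1 = 3
p_3^3 = 5^3 = 125
p_4^13 = 7^13 = 96889010407
p_5^2 = 11^2 = 121
p_6^4 = 13^4 = 28561
p_7^13 = 17^13 = 9904578032905937
p_8^2 = 19^2 = 361
Product = 897920202477679411754351535303935789250

897920202477679411754351535303935789250


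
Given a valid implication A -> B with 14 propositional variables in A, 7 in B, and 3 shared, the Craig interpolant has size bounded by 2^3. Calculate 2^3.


Shared atoms = 3
Craig interpolant size bound = 2^3
= 8

8


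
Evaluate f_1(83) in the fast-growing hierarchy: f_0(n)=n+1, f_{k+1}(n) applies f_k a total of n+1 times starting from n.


f_1(83) = f_0^84(83)
f_0 adds 1 each time, applied 84 times.
f_1(83) = 83 + 84 = 167

167


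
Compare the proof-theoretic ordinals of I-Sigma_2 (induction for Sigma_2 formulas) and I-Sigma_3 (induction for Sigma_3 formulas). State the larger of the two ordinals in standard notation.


Proof-theoretic ordinal of I-Sigma_2 (induction for Sigma_2 formulas): omega^(omega^omega)
Proof-theoretic ordinal of I-Sigma_3 (induction for Sigma_3 formulas): omega^(omega^(omega^omega))
Comparing: omega^(omega^omega) < omega^(omega^(omega^omega)).
The larger ordinal is omega^(omega^(omega^omega)) (from I-Sigma_3 (induction for Sigma_3 formulas)).

omega^(omega^(omega^omega))


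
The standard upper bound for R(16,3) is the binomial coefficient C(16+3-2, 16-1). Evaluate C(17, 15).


R(16,3) <= C(16+3-2, 16-1) = C(17, 15)
C(17, 15) = 17! / (15! * 2!)
= 136

136


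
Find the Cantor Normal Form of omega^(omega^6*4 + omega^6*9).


omega^(omega^6*4 + omega^6*9):
Both terms of the exponent have the same exponent 6, so they merge: omega^6*4 + omega^6*9 = omega^6*(4+9) = omega^6*13.
omega raised to a CNF ordinal is a single CNF term: Result = omega^(omega^6*13)

omega^(omega^6*13)


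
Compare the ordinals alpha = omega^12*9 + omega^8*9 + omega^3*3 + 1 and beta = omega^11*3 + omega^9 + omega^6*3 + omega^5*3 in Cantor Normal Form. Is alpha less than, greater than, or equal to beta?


Compare term by term from highest exponent:
alpha = omega^12*9 + omega^8*9 + omega^3*3 + 1
beta = omega^11*3 + omega^9 + omega^6*3 + omega^5*3
Term 1: alpha has omega^12*9, beta has omega^11*3
Term 2: alpha has omega^8*9, beta has omega^9*1
Term 3: alpha has omega^3*3, beta has omega^6*3
Term 4: alpha has omega^0*1, beta has omega^5*3
Result: alpha > beta

alpha > beta


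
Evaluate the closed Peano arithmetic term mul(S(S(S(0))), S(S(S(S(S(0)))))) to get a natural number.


mul(S^3(0), S^5(0)):
S^3(0) = 3
S^5(0) = 5
3 * 5 = 15

15


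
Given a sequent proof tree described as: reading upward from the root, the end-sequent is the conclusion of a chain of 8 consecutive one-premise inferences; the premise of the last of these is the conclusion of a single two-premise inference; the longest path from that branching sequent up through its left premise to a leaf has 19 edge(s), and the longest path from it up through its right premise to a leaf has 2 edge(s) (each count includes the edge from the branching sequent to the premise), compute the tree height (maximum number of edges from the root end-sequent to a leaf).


Longest path through the left premise: 19 edges (measured from the branching sequent)
Longest path through the right premise: 2 edges
Height of the subtree rooted at the branching sequent: max(19, 2) = 19
The branching sequent sits 8 edges above the root (the chain of one-premise inferences), so height = 19 + 8 = 27

27


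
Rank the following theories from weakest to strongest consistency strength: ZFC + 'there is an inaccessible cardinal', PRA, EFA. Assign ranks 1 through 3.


Ordering by consistency strength:
1. EFA
2. PRA
3. ZFC + 'there is an inaccessible cardinal'


ZFC + 'there is an inaccessible cardinal'=3, PRA=2, EFA=1


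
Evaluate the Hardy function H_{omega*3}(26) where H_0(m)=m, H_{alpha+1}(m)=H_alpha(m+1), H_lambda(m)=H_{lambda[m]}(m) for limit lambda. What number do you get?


H_{omega*3}(26):
For the Hardy hierarchy, H_{omega*k}(n) = 2^k * n.
2^3 = 8.
8 * 26 = 208

208


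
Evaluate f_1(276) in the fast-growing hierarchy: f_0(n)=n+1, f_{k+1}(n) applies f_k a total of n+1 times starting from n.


f_1(276) = f_0^277(276)
f_0 adds 1 each time, applied 277 times.
f_1(276) = 276 + 277 = 553

553


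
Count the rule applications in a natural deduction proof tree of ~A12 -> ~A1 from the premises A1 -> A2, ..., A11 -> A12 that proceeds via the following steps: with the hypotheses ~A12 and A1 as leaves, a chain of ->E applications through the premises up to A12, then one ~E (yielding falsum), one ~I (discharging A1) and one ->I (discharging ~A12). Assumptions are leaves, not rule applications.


From hypothesis A1, 11 ->E steps along the 11 premises yield A12.
~E with hypothesis ~A12 gives falsum (1 node); ~I discharging A1 gives ~A1 (1 node); ->I discharging ~A12 gives the goal (1 node).
Total = 11 + 3 = 14 inference nodes.

14


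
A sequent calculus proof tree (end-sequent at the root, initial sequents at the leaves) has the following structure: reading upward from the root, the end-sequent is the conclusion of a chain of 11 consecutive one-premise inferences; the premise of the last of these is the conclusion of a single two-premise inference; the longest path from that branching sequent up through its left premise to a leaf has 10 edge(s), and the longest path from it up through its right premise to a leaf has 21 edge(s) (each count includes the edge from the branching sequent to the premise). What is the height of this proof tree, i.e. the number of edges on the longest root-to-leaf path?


Longest path through the left premise: 10 edges (measured from the branching sequent)
Longest path through the right premise: 21 edges
Height of the subtree rooted at the branching sequent: max(10, 21) = 21
The branching sequent sits 11 edges above the root (the chain of one-premise inferences), so height = 21 + 11 = 32

32


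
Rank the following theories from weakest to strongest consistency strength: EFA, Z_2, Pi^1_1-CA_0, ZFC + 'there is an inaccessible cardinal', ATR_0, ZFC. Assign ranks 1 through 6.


Ordering by consistency strength:
1. EFA
2. ATR_0
3. Pi^1_1-CA_0
4. Z_2
5. ZFC
6. ZFC + 'there is an inaccessible cardinal'


EFA=1, Z_2=4, Pi^1_1-CA_0=3, ZFC + 'there is an inaccessible cardinal'=6, ATR_0=2, ZFC=5


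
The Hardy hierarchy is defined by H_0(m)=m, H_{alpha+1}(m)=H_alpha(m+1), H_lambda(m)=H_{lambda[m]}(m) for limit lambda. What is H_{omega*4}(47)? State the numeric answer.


H_{omega*4}(47):
For the Hardy hierarchy, H_{omega*k}(n) = 2^k * n.
2^4 = 16.
16 * 47 = 752

752


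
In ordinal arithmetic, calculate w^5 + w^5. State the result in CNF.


Ordinal addition w^5 + w^5:
Both terms have the same exponent 5.
w^e*c + w^e*d = w^e*(c+d).
Result = w^5*(1+1) = w^5*2

w^5*2


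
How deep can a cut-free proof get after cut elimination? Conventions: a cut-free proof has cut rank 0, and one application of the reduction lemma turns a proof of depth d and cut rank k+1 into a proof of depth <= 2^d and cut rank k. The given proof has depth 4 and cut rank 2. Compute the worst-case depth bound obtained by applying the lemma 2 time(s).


Each rank reduction sends depth d to at most 2^d; cut rank r needs r reductions.
2_0(4) = 4
2_1(4) = 2^4 = 16
2_2(4) = 2^16 = 65536
Cut-free depth bound = 65536

65536
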